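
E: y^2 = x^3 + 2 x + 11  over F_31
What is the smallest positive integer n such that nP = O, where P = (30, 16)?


Compute successive multiples of P until we hit O:
  1P = (30, 16)
  2P = (27, 30)
  3P = (13, 8)
  4P = (13, 23)
  5P = (27, 1)
  6P = (30, 15)
  7P = O

ord(P) = 7


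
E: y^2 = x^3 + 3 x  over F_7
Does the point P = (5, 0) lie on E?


Check whether y^2 = x^3 + 3 x + 0 (mod 7) for (x, y) = (5, 0).
LHS: y^2 = 0^2 mod 7 = 0
RHS: x^3 + 3 x + 0 = 5^3 + 3*5 + 0 mod 7 = 0
LHS = RHS

Yes, on the curve


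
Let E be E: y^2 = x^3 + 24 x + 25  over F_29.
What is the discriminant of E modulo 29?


4 a^3 + 27 b^2 = 4*24^3 + 27*25^2 = 55296 + 16875 = 72171
Delta = -16 * (72171) = -1154736
Delta mod 29 = 15

Delta = 15 (mod 29)


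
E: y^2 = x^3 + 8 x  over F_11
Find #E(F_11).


For each x in F_11, count y with y^2 = x^3 + 8 x + 0 mod 11:
  x = 0: RHS = 0, y in [0]  -> 1 point(s)
  x = 1: RHS = 9, y in [3, 8]  -> 2 point(s)
  x = 5: RHS = 0, y in [0]  -> 1 point(s)
  x = 6: RHS = 0, y in [0]  -> 1 point(s)
  x = 7: RHS = 3, y in [5, 6]  -> 2 point(s)
  x = 8: RHS = 4, y in [2, 9]  -> 2 point(s)
  x = 9: RHS = 9, y in [3, 8]  -> 2 point(s)
Affine points: 11. Add the point at infinity: total = 12.

#E(F_11) = 12


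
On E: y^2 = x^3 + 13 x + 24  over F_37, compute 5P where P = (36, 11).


k = 5 = 101_2 (binary, LSB first: 101)
Double-and-add from P = (36, 11):
  bit 0 = 1: acc = O + (36, 11) = (36, 11)
  bit 1 = 0: acc unchanged = (36, 11)
  bit 2 = 1: acc = (36, 11) + (25, 29) = (1, 36)

5P = (1, 36)


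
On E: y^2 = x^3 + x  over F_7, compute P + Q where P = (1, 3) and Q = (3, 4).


P != Q, so use the chord formula.
s = (y2 - y1) / (x2 - x1) = (1) / (2) mod 7 = 4
x3 = s^2 - x1 - x2 mod 7 = 4^2 - 1 - 3 = 5
y3 = s (x1 - x3) - y1 mod 7 = 4 * (1 - 5) - 3 = 2

P + Q = (5, 2)


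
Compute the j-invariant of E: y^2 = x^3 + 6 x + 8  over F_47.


Delta = -16(4 a^3 + 27 b^2) mod 47 = 29
-1728 * (4 a)^3 = -1728 * (4*6)^3 mod 47 = 19
j = 19 * 29^(-1) mod 47 = 12

j = 12 (mod 47)


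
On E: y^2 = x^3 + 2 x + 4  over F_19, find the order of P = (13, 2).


Compute successive multiples of P until we hit O:
  1P = (13, 2)
  2P = (13, 17)
  3P = O

ord(P) = 3


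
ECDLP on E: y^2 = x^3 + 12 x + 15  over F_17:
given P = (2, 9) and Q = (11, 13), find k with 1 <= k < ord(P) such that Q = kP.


Enumerate multiples of P until we hit Q = (11, 13):
  1P = (2, 9)
  2P = (11, 13)
Match found at i = 2.

k = 2


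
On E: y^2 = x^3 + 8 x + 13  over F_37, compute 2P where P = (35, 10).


Doubling: s = (3 x1^2 + a) / (2 y1)
s = (3*35^2 + 8) / (2*10) mod 37 = 1
x3 = s^2 - 2 x1 mod 37 = 1^2 - 2*35 = 5
y3 = s (x1 - x3) - y1 mod 37 = 1 * (35 - 5) - 10 = 20

2P = (5, 20)


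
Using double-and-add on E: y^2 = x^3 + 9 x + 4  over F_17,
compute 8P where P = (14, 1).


k = 8 = 1000_2 (binary, LSB first: 0001)
Double-and-add from P = (14, 1):
  bit 0 = 0: acc unchanged = O
  bit 1 = 0: acc unchanged = O
  bit 2 = 0: acc unchanged = O
  bit 3 = 1: acc = O + (12, 15) = (12, 15)

8P = (12, 15)


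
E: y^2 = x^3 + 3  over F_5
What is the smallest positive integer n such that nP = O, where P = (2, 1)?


Compute successive multiples of P until we hit O:
  1P = (2, 1)
  2P = (2, 4)
  3P = O

ord(P) = 3


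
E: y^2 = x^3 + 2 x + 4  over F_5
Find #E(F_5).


For each x in F_5, count y with y^2 = x^3 + 2 x + 4 mod 5:
  x = 0: RHS = 4, y in [2, 3]  -> 2 point(s)
  x = 2: RHS = 1, y in [1, 4]  -> 2 point(s)
  x = 4: RHS = 1, y in [1, 4]  -> 2 point(s)
Affine points: 6. Add the point at infinity: total = 7.

#E(F_5) = 7


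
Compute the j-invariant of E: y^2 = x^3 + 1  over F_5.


Delta = -16(4 a^3 + 27 b^2) mod 5 = 3
-1728 * (4 a)^3 = -1728 * (4*0)^3 mod 5 = 0
j = 0 * 3^(-1) mod 5 = 0

j = 0 (mod 5)


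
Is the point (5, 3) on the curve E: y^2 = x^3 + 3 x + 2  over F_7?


Check whether y^2 = x^3 + 3 x + 2 (mod 7) for (x, y) = (5, 3).
LHS: y^2 = 3^2 mod 7 = 2
RHS: x^3 + 3 x + 2 = 5^3 + 3*5 + 2 mod 7 = 2
LHS = RHS

Yes, on the curve


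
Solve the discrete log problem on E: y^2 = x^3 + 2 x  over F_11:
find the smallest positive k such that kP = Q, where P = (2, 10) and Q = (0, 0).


Enumerate multiples of P until we hit Q = (0, 0):
  1P = (2, 10)
  2P = (1, 5)
  3P = (0, 0)
Match found at i = 3.

k = 3


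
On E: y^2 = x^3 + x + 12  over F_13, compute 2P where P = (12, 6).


Doubling: s = (3 x1^2 + a) / (2 y1)
s = (3*12^2 + 1) / (2*6) mod 13 = 9
x3 = s^2 - 2 x1 mod 13 = 9^2 - 2*12 = 5
y3 = s (x1 - x3) - y1 mod 13 = 9 * (12 - 5) - 6 = 5

2P = (5, 5)


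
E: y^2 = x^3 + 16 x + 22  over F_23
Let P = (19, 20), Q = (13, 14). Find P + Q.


P != Q, so use the chord formula.
s = (y2 - y1) / (x2 - x1) = (17) / (17) mod 23 = 1
x3 = s^2 - x1 - x2 mod 23 = 1^2 - 19 - 13 = 15
y3 = s (x1 - x3) - y1 mod 23 = 1 * (19 - 15) - 20 = 7

P + Q = (15, 7)


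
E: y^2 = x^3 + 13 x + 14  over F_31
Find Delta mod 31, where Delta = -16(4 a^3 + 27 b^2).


4 a^3 + 27 b^2 = 4*13^3 + 27*14^2 = 8788 + 5292 = 14080
Delta = -16 * (14080) = -225280
Delta mod 31 = 28

Delta = 28 (mod 31)


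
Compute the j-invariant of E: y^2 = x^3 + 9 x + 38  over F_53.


Delta = -16(4 a^3 + 27 b^2) mod 53 = 39
-1728 * (4 a)^3 = -1728 * (4*9)^3 mod 53 = 18
j = 18 * 39^(-1) mod 53 = 29

j = 29 (mod 53)


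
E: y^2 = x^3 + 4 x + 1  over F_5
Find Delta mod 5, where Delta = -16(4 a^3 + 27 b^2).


4 a^3 + 27 b^2 = 4*4^3 + 27*1^2 = 256 + 27 = 283
Delta = -16 * (283) = -4528
Delta mod 5 = 2

Delta = 2 (mod 5)


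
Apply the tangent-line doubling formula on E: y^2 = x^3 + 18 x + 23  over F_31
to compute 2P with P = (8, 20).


Doubling: s = (3 x1^2 + a) / (2 y1)
s = (3*8^2 + 18) / (2*20) mod 31 = 13
x3 = s^2 - 2 x1 mod 31 = 13^2 - 2*8 = 29
y3 = s (x1 - x3) - y1 mod 31 = 13 * (8 - 29) - 20 = 17

2P = (29, 17)


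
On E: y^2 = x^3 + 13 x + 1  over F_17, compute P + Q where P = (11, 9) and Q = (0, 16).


P != Q, so use the chord formula.
s = (y2 - y1) / (x2 - x1) = (7) / (6) mod 17 = 4
x3 = s^2 - x1 - x2 mod 17 = 4^2 - 11 - 0 = 5
y3 = s (x1 - x3) - y1 mod 17 = 4 * (11 - 5) - 9 = 15

P + Q = (5, 15)


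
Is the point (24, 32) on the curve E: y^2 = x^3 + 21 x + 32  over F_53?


Check whether y^2 = x^3 + 21 x + 32 (mod 53) for (x, y) = (24, 32).
LHS: y^2 = 32^2 mod 53 = 17
RHS: x^3 + 21 x + 32 = 24^3 + 21*24 + 32 mod 53 = 50
LHS != RHS

No, not on the curve


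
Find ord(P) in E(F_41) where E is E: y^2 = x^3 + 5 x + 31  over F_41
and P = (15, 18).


Compute successive multiples of P until we hit O:
  1P = (15, 18)
  2P = (16, 36)
  3P = (6, 21)
  4P = (11, 8)
  5P = (11, 33)
  6P = (6, 20)
  7P = (16, 5)
  8P = (15, 23)
  ... (continuing to 9P)
  9P = O

ord(P) = 9


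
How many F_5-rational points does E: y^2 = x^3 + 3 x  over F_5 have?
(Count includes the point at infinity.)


For each x in F_5, count y with y^2 = x^3 + 3 x + 0 mod 5:
  x = 0: RHS = 0, y in [0]  -> 1 point(s)
  x = 1: RHS = 4, y in [2, 3]  -> 2 point(s)
  x = 2: RHS = 4, y in [2, 3]  -> 2 point(s)
  x = 3: RHS = 1, y in [1, 4]  -> 2 point(s)
  x = 4: RHS = 1, y in [1, 4]  -> 2 point(s)
Affine points: 9. Add the point at infinity: total = 10.

#E(F_5) = 10


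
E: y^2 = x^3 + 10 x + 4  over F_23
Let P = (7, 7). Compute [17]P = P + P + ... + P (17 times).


k = 17 = 10001_2 (binary, LSB first: 10001)
Double-and-add from P = (7, 7):
  bit 0 = 1: acc = O + (7, 7) = (7, 7)
  bit 1 = 0: acc unchanged = (7, 7)
  bit 2 = 0: acc unchanged = (7, 7)
  bit 3 = 0: acc unchanged = (7, 7)
  bit 4 = 1: acc = (7, 7) + (14, 17) = (20, 4)

17P = (20, 4)


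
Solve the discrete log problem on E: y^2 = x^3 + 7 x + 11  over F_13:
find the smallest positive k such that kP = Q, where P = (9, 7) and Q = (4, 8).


Enumerate multiples of P until we hit Q = (4, 8):
  1P = (9, 7)
  2P = (4, 8)
Match found at i = 2.

k = 2


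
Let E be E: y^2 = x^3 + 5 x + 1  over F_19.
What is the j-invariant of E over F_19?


Delta = -16(4 a^3 + 27 b^2) mod 19 = 4
-1728 * (4 a)^3 = -1728 * (4*5)^3 mod 19 = 1
j = 1 * 4^(-1) mod 19 = 5

j = 5 (mod 19)


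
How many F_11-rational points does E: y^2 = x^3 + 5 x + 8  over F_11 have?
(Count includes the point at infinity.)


For each x in F_11, count y with y^2 = x^3 + 5 x + 8 mod 11:
  x = 1: RHS = 3, y in [5, 6]  -> 2 point(s)
  x = 2: RHS = 4, y in [2, 9]  -> 2 point(s)
  x = 4: RHS = 4, y in [2, 9]  -> 2 point(s)
  x = 5: RHS = 4, y in [2, 9]  -> 2 point(s)
  x = 6: RHS = 1, y in [1, 10]  -> 2 point(s)
  x = 7: RHS = 1, y in [1, 10]  -> 2 point(s)
  x = 9: RHS = 1, y in [1, 10]  -> 2 point(s)
Affine points: 14. Add the point at infinity: total = 15.

#E(F_11) = 15


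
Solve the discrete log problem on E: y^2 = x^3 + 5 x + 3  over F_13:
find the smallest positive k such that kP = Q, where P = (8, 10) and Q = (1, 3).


Enumerate multiples of P until we hit Q = (1, 3):
  1P = (8, 10)
  2P = (0, 9)
  3P = (4, 10)
  4P = (1, 3)
Match found at i = 4.

k = 4


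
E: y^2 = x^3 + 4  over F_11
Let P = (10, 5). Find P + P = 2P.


Doubling: s = (3 x1^2 + a) / (2 y1)
s = (3*10^2 + 0) / (2*5) mod 11 = 8
x3 = s^2 - 2 x1 mod 11 = 8^2 - 2*10 = 0
y3 = s (x1 - x3) - y1 mod 11 = 8 * (10 - 0) - 5 = 9

2P = (0, 9)


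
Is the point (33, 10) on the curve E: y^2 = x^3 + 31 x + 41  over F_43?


Check whether y^2 = x^3 + 31 x + 41 (mod 43) for (x, y) = (33, 10).
LHS: y^2 = 10^2 mod 43 = 14
RHS: x^3 + 31 x + 41 = 33^3 + 31*33 + 41 mod 43 = 21
LHS != RHS

No, not on the curve


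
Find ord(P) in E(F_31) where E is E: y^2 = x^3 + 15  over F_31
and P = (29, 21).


Compute successive multiples of P until we hit O:
  1P = (29, 21)
  2P = (18, 22)
  3P = (25, 4)
  4P = (28, 22)
  5P = (6, 18)
  6P = (16, 9)
  7P = (14, 0)
  8P = (16, 22)
  ... (continuing to 14P)
  14P = O

ord(P) = 14


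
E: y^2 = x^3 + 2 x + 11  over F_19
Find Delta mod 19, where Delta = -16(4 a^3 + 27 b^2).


4 a^3 + 27 b^2 = 4*2^3 + 27*11^2 = 32 + 3267 = 3299
Delta = -16 * (3299) = -52784
Delta mod 19 = 17

Delta = 17 (mod 19)


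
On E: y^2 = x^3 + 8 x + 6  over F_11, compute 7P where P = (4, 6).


k = 7 = 111_2 (binary, LSB first: 111)
Double-and-add from P = (4, 6):
  bit 0 = 1: acc = O + (4, 6) = (4, 6)
  bit 1 = 1: acc = (4, 6) + (4, 5) = O
  bit 2 = 1: acc = O + (4, 6) = (4, 6)

7P = (4, 6)


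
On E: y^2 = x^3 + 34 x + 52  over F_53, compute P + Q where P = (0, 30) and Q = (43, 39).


P != Q, so use the chord formula.
s = (y2 - y1) / (x2 - x1) = (9) / (43) mod 53 = 15
x3 = s^2 - x1 - x2 mod 53 = 15^2 - 0 - 43 = 23
y3 = s (x1 - x3) - y1 mod 53 = 15 * (0 - 23) - 30 = 49

P + Q = (23, 49)


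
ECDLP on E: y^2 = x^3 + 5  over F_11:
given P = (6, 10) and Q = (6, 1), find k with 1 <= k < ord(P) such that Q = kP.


Enumerate multiples of P until we hit Q = (6, 1):
  1P = (6, 10)
  2P = (0, 7)
  3P = (8, 0)
  4P = (0, 4)
  5P = (6, 1)
Match found at i = 5.

k = 5


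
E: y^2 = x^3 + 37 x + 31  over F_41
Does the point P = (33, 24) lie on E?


Check whether y^2 = x^3 + 37 x + 31 (mod 41) for (x, y) = (33, 24).
LHS: y^2 = 24^2 mod 41 = 2
RHS: x^3 + 37 x + 31 = 33^3 + 37*33 + 31 mod 41 = 2
LHS = RHS

Yes, on the curve


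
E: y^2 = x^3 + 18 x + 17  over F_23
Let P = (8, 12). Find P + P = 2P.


Doubling: s = (3 x1^2 + a) / (2 y1)
s = (3*8^2 + 18) / (2*12) mod 23 = 3
x3 = s^2 - 2 x1 mod 23 = 3^2 - 2*8 = 16
y3 = s (x1 - x3) - y1 mod 23 = 3 * (8 - 16) - 12 = 10

2P = (16, 10)


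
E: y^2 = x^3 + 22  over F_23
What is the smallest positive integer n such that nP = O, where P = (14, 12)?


Compute successive multiples of P until we hit O:
  1P = (14, 12)
  2P = (3, 16)
  3P = (1, 0)
  4P = (3, 7)
  5P = (14, 11)
  6P = O

ord(P) = 6


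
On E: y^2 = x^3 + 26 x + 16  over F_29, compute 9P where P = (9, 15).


k = 9 = 1001_2 (binary, LSB first: 1001)
Double-and-add from P = (9, 15):
  bit 0 = 1: acc = O + (9, 15) = (9, 15)
  bit 1 = 0: acc unchanged = (9, 15)
  bit 2 = 0: acc unchanged = (9, 15)
  bit 3 = 1: acc = (9, 15) + (11, 3) = (16, 27)

9P = (16, 27)


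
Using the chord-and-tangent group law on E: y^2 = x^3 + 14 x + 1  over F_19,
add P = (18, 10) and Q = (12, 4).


P != Q, so use the chord formula.
s = (y2 - y1) / (x2 - x1) = (13) / (13) mod 19 = 1
x3 = s^2 - x1 - x2 mod 19 = 1^2 - 18 - 12 = 9
y3 = s (x1 - x3) - y1 mod 19 = 1 * (18 - 9) - 10 = 18

P + Q = (9, 18)


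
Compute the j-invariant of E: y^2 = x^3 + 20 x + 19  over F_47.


Delta = -16(4 a^3 + 27 b^2) mod 47 = 12
-1728 * (4 a)^3 = -1728 * (4*20)^3 mod 47 = 37
j = 37 * 12^(-1) mod 47 = 7

j = 7 (mod 47)


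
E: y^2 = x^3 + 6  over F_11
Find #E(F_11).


For each x in F_11, count y with y^2 = x^3 + 0 x + 6 mod 11:
  x = 2: RHS = 3, y in [5, 6]  -> 2 point(s)
  x = 3: RHS = 0, y in [0]  -> 1 point(s)
  x = 4: RHS = 4, y in [2, 9]  -> 2 point(s)
  x = 8: RHS = 1, y in [1, 10]  -> 2 point(s)
  x = 9: RHS = 9, y in [3, 8]  -> 2 point(s)
  x = 10: RHS = 5, y in [4, 7]  -> 2 point(s)
Affine points: 11. Add the point at infinity: total = 12.

#E(F_11) = 12


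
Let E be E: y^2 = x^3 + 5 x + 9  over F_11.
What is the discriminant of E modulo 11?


4 a^3 + 27 b^2 = 4*5^3 + 27*9^2 = 500 + 2187 = 2687
Delta = -16 * (2687) = -42992
Delta mod 11 = 7

Delta = 7 (mod 11)


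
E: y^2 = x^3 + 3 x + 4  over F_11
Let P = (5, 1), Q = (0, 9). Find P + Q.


P != Q, so use the chord formula.
s = (y2 - y1) / (x2 - x1) = (8) / (6) mod 11 = 5
x3 = s^2 - x1 - x2 mod 11 = 5^2 - 5 - 0 = 9
y3 = s (x1 - x3) - y1 mod 11 = 5 * (5 - 9) - 1 = 1

P + Q = (9, 1)


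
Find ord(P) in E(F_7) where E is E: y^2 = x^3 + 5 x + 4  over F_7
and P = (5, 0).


Compute successive multiples of P until we hit O:
  1P = (5, 0)
  2P = O

ord(P) = 2


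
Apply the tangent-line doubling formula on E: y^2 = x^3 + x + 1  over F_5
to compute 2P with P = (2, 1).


Doubling: s = (3 x1^2 + a) / (2 y1)
s = (3*2^2 + 1) / (2*1) mod 5 = 4
x3 = s^2 - 2 x1 mod 5 = 4^2 - 2*2 = 2
y3 = s (x1 - x3) - y1 mod 5 = 4 * (2 - 2) - 1 = 4

2P = (2, 4)


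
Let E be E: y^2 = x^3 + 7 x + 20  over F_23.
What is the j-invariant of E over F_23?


Delta = -16(4 a^3 + 27 b^2) mod 23 = 12
-1728 * (4 a)^3 = -1728 * (4*7)^3 mod 23 = 16
j = 16 * 12^(-1) mod 23 = 9

j = 9 (mod 23)


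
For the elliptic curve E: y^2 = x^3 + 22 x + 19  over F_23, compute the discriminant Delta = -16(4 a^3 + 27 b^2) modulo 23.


4 a^3 + 27 b^2 = 4*22^3 + 27*19^2 = 42592 + 9747 = 52339
Delta = -16 * (52339) = -837424
Delta mod 23 = 6

Delta = 6 (mod 23)


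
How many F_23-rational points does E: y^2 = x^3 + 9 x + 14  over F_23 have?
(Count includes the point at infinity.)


For each x in F_23, count y with y^2 = x^3 + 9 x + 14 mod 23:
  x = 1: RHS = 1, y in [1, 22]  -> 2 point(s)
  x = 5: RHS = 0, y in [0]  -> 1 point(s)
  x = 6: RHS = 8, y in [10, 13]  -> 2 point(s)
  x = 7: RHS = 6, y in [11, 12]  -> 2 point(s)
  x = 8: RHS = 0, y in [0]  -> 1 point(s)
  x = 10: RHS = 0, y in [0]  -> 1 point(s)
  x = 11: RHS = 18, y in [8, 15]  -> 2 point(s)
  x = 14: RHS = 9, y in [3, 20]  -> 2 point(s)
  x = 19: RHS = 6, y in [11, 12]  -> 2 point(s)
  x = 20: RHS = 6, y in [11, 12]  -> 2 point(s)
  x = 22: RHS = 4, y in [2, 21]  -> 2 point(s)
Affine points: 19. Add the point at infinity: total = 20.

#E(F_23) = 20


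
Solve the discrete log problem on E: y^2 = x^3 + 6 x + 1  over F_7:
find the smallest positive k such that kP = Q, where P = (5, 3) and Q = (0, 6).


Enumerate multiples of P until we hit Q = (0, 6):
  1P = (5, 3)
  2P = (6, 1)
  3P = (0, 1)
  4P = (3, 2)
  5P = (1, 6)
  6P = (2, 0)
  7P = (1, 1)
  8P = (3, 5)
  9P = (0, 6)
Match found at i = 9.

k = 9


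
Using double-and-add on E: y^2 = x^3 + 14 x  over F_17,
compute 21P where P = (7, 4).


k = 21 = 10101_2 (binary, LSB first: 10101)
Double-and-add from P = (7, 4):
  bit 0 = 1: acc = O + (7, 4) = (7, 4)
  bit 1 = 0: acc unchanged = (7, 4)
  bit 2 = 1: acc = (7, 4) + (1, 10) = (10, 16)
  bit 3 = 0: acc unchanged = (10, 16)
  bit 4 = 1: acc = (10, 16) + (13, 4) = (10, 1)

21P = (10, 1)


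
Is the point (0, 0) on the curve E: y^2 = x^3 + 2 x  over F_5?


Check whether y^2 = x^3 + 2 x + 0 (mod 5) for (x, y) = (0, 0).
LHS: y^2 = 0^2 mod 5 = 0
RHS: x^3 + 2 x + 0 = 0^3 + 2*0 + 0 mod 5 = 0
LHS = RHS

Yes, on the curve


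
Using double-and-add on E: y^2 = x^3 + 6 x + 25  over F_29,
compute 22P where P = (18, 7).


k = 22 = 10110_2 (binary, LSB first: 01101)
Double-and-add from P = (18, 7):
  bit 0 = 0: acc unchanged = O
  bit 1 = 1: acc = O + (17, 9) = (17, 9)
  bit 2 = 1: acc = (17, 9) + (20, 5) = (26, 3)
  bit 3 = 0: acc unchanged = (26, 3)
  bit 4 = 1: acc = (26, 3) + (2, 4) = (8, 18)

22P = (8, 18)


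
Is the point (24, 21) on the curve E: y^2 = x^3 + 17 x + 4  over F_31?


Check whether y^2 = x^3 + 17 x + 4 (mod 31) for (x, y) = (24, 21).
LHS: y^2 = 21^2 mod 31 = 7
RHS: x^3 + 17 x + 4 = 24^3 + 17*24 + 4 mod 31 = 7
LHS = RHS

Yes, on the curve


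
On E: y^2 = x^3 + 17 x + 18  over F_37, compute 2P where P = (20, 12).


Doubling: s = (3 x1^2 + a) / (2 y1)
s = (3*20^2 + 17) / (2*12) mod 37 = 6
x3 = s^2 - 2 x1 mod 37 = 6^2 - 2*20 = 33
y3 = s (x1 - x3) - y1 mod 37 = 6 * (20 - 33) - 12 = 21

2P = (33, 21)


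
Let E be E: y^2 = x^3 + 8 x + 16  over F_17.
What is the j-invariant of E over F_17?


Delta = -16(4 a^3 + 27 b^2) mod 17 = 1
-1728 * (4 a)^3 = -1728 * (4*8)^3 mod 17 = 3
j = 3 * 1^(-1) mod 17 = 3

j = 3 (mod 17)


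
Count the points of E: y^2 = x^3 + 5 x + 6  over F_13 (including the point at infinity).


For each x in F_13, count y with y^2 = x^3 + 5 x + 6 mod 13:
  x = 1: RHS = 12, y in [5, 8]  -> 2 point(s)
  x = 3: RHS = 9, y in [3, 10]  -> 2 point(s)
  x = 4: RHS = 12, y in [5, 8]  -> 2 point(s)
  x = 5: RHS = 0, y in [0]  -> 1 point(s)
  x = 8: RHS = 12, y in [5, 8]  -> 2 point(s)
  x = 9: RHS = 0, y in [0]  -> 1 point(s)
  x = 10: RHS = 3, y in [4, 9]  -> 2 point(s)
  x = 11: RHS = 1, y in [1, 12]  -> 2 point(s)
  x = 12: RHS = 0, y in [0]  -> 1 point(s)
Affine points: 15. Add the point at infinity: total = 16.

#E(F_13) = 16


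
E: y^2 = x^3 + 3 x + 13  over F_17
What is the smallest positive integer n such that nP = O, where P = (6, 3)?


Compute successive multiples of P until we hit O:
  1P = (6, 3)
  2P = (3, 10)
  3P = (4, 15)
  4P = (9, 15)
  5P = (1, 0)
  6P = (9, 2)
  7P = (4, 2)
  8P = (3, 7)
  ... (continuing to 10P)
  10P = O

ord(P) = 10


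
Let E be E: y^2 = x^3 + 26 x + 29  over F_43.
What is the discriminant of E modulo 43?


4 a^3 + 27 b^2 = 4*26^3 + 27*29^2 = 70304 + 22707 = 93011
Delta = -16 * (93011) = -1488176
Delta mod 43 = 11

Delta = 11 (mod 43)


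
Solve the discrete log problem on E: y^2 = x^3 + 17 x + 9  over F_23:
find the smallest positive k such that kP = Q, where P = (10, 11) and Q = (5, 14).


Enumerate multiples of P until we hit Q = (5, 14):
  1P = (10, 11)
  2P = (5, 14)
Match found at i = 2.

k = 2


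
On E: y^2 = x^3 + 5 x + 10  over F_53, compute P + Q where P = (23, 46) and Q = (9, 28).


P != Q, so use the chord formula.
s = (y2 - y1) / (x2 - x1) = (35) / (39) mod 53 = 24
x3 = s^2 - x1 - x2 mod 53 = 24^2 - 23 - 9 = 14
y3 = s (x1 - x3) - y1 mod 53 = 24 * (23 - 14) - 46 = 11

P + Q = (14, 11)


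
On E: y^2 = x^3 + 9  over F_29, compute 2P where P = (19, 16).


Doubling: s = (3 x1^2 + a) / (2 y1)
s = (3*19^2 + 0) / (2*16) mod 29 = 13
x3 = s^2 - 2 x1 mod 29 = 13^2 - 2*19 = 15
y3 = s (x1 - x3) - y1 mod 29 = 13 * (19 - 15) - 16 = 7

2P = (15, 7)


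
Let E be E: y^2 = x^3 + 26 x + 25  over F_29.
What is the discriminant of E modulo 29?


4 a^3 + 27 b^2 = 4*26^3 + 27*25^2 = 70304 + 16875 = 87179
Delta = -16 * (87179) = -1394864
Delta mod 29 = 7

Delta = 7 (mod 29)


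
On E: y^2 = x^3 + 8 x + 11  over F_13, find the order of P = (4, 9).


Compute successive multiples of P until we hit O:
  1P = (4, 9)
  2P = (2, 3)
  3P = (3, 7)
  4P = (10, 5)
  5P = (11, 0)
  6P = (10, 8)
  7P = (3, 6)
  8P = (2, 10)
  ... (continuing to 10P)
  10P = O

ord(P) = 10


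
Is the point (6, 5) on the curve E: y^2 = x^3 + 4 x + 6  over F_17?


Check whether y^2 = x^3 + 4 x + 6 (mod 17) for (x, y) = (6, 5).
LHS: y^2 = 5^2 mod 17 = 8
RHS: x^3 + 4 x + 6 = 6^3 + 4*6 + 6 mod 17 = 8
LHS = RHS

Yes, on the curve


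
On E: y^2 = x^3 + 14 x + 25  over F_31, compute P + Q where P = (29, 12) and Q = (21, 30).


P != Q, so use the chord formula.
s = (y2 - y1) / (x2 - x1) = (18) / (23) mod 31 = 21
x3 = s^2 - x1 - x2 mod 31 = 21^2 - 29 - 21 = 19
y3 = s (x1 - x3) - y1 mod 31 = 21 * (29 - 19) - 12 = 12

P + Q = (19, 12)


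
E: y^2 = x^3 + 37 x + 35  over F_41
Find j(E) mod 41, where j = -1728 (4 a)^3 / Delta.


Delta = -16(4 a^3 + 27 b^2) mod 41 = 24
-1728 * (4 a)^3 = -1728 * (4*37)^3 mod 41 = 17
j = 17 * 24^(-1) mod 41 = 40

j = 40 (mod 41)


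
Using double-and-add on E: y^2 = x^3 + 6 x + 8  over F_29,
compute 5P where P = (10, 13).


k = 5 = 101_2 (binary, LSB first: 101)
Double-and-add from P = (10, 13):
  bit 0 = 1: acc = O + (10, 13) = (10, 13)
  bit 1 = 0: acc unchanged = (10, 13)
  bit 2 = 1: acc = (10, 13) + (2, 17) = (10, 16)

5P = (10, 16)


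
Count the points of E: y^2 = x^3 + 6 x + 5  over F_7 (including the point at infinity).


For each x in F_7, count y with y^2 = x^3 + 6 x + 5 mod 7:
  x = 2: RHS = 4, y in [2, 5]  -> 2 point(s)
  x = 3: RHS = 1, y in [1, 6]  -> 2 point(s)
  x = 4: RHS = 2, y in [3, 4]  -> 2 point(s)
Affine points: 6. Add the point at infinity: total = 7.

#E(F_7) = 7


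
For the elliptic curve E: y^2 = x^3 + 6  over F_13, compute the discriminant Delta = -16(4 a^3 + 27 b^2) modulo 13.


4 a^3 + 27 b^2 = 4*0^3 + 27*6^2 = 0 + 972 = 972
Delta = -16 * (972) = -15552
Delta mod 13 = 9

Delta = 9 (mod 13)


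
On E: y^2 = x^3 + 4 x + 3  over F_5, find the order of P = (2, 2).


Compute successive multiples of P until we hit O:
  1P = (2, 2)
  2P = (2, 3)
  3P = O

ord(P) = 3


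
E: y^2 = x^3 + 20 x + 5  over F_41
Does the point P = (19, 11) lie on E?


Check whether y^2 = x^3 + 20 x + 5 (mod 41) for (x, y) = (19, 11).
LHS: y^2 = 11^2 mod 41 = 39
RHS: x^3 + 20 x + 5 = 19^3 + 20*19 + 5 mod 41 = 28
LHS != RHS

No, not on the curve


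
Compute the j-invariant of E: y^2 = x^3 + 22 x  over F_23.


Delta = -16(4 a^3 + 27 b^2) mod 23 = 18
-1728 * (4 a)^3 = -1728 * (4*22)^3 mod 23 = 8
j = 8 * 18^(-1) mod 23 = 3

j = 3 (mod 23)


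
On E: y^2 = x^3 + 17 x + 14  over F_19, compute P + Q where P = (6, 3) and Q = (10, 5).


P != Q, so use the chord formula.
s = (y2 - y1) / (x2 - x1) = (2) / (4) mod 19 = 10
x3 = s^2 - x1 - x2 mod 19 = 10^2 - 6 - 10 = 8
y3 = s (x1 - x3) - y1 mod 19 = 10 * (6 - 8) - 3 = 15

P + Q = (8, 15)


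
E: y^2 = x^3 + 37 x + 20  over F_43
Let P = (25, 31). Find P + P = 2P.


Doubling: s = (3 x1^2 + a) / (2 y1)
s = (3*25^2 + 37) / (2*31) mod 43 = 35
x3 = s^2 - 2 x1 mod 43 = 35^2 - 2*25 = 14
y3 = s (x1 - x3) - y1 mod 43 = 35 * (25 - 14) - 31 = 10

2P = (14, 10)


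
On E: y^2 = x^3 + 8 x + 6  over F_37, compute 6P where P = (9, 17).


k = 6 = 110_2 (binary, LSB first: 011)
Double-and-add from P = (9, 17):
  bit 0 = 0: acc unchanged = O
  bit 1 = 1: acc = O + (22, 10) = (22, 10)
  bit 2 = 1: acc = (22, 10) + (31, 36) = (33, 24)

6P = (33, 24)


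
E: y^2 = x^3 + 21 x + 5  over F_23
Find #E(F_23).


For each x in F_23, count y with y^2 = x^3 + 21 x + 5 mod 23:
  x = 1: RHS = 4, y in [2, 21]  -> 2 point(s)
  x = 2: RHS = 9, y in [3, 20]  -> 2 point(s)
  x = 3: RHS = 3, y in [7, 16]  -> 2 point(s)
  x = 6: RHS = 2, y in [5, 18]  -> 2 point(s)
  x = 7: RHS = 12, y in [9, 14]  -> 2 point(s)
  x = 8: RHS = 18, y in [8, 15]  -> 2 point(s)
  x = 9: RHS = 3, y in [7, 16]  -> 2 point(s)
  x = 11: RHS = 3, y in [7, 16]  -> 2 point(s)
  x = 17: RHS = 8, y in [10, 13]  -> 2 point(s)
  x = 19: RHS = 18, y in [8, 15]  -> 2 point(s)
  x = 21: RHS = 1, y in [1, 22]  -> 2 point(s)
  x = 22: RHS = 6, y in [11, 12]  -> 2 point(s)
Affine points: 24. Add the point at infinity: total = 25.

#E(F_23) = 25


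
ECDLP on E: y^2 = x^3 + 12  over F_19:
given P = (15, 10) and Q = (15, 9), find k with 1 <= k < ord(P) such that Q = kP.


Enumerate multiples of P until we hit Q = (15, 9):
  1P = (15, 10)
  2P = (13, 10)
  3P = (10, 9)
  4P = (10, 10)
  5P = (13, 9)
  6P = (15, 9)
Match found at i = 6.

k = 6


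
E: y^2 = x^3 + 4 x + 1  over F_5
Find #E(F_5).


For each x in F_5, count y with y^2 = x^3 + 4 x + 1 mod 5:
  x = 0: RHS = 1, y in [1, 4]  -> 2 point(s)
  x = 1: RHS = 1, y in [1, 4]  -> 2 point(s)
  x = 3: RHS = 0, y in [0]  -> 1 point(s)
  x = 4: RHS = 1, y in [1, 4]  -> 2 point(s)
Affine points: 7. Add the point at infinity: total = 8.

#E(F_5) = 8


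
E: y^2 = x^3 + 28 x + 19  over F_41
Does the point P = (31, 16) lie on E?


Check whether y^2 = x^3 + 28 x + 19 (mod 41) for (x, y) = (31, 16).
LHS: y^2 = 16^2 mod 41 = 10
RHS: x^3 + 28 x + 19 = 31^3 + 28*31 + 19 mod 41 = 10
LHS = RHS

Yes, on the curve


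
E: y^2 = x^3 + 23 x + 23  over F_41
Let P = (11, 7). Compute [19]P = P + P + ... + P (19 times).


k = 19 = 10011_2 (binary, LSB first: 11001)
Double-and-add from P = (11, 7):
  bit 0 = 1: acc = O + (11, 7) = (11, 7)
  bit 1 = 1: acc = (11, 7) + (37, 20) = (24, 7)
  bit 2 = 0: acc unchanged = (24, 7)
  bit 3 = 0: acc unchanged = (24, 7)
  bit 4 = 1: acc = (24, 7) + (2, 35) = (40, 32)

19P = (40, 32)


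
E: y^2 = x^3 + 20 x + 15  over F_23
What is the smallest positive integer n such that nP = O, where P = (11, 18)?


Compute successive multiples of P until we hit O:
  1P = (11, 18)
  2P = (9, 2)
  3P = (21, 17)
  4P = (17, 1)
  5P = (19, 20)
  6P = (6, 12)
  7P = (1, 17)
  8P = (14, 7)
  ... (continuing to 17P)
  17P = O

ord(P) = 17


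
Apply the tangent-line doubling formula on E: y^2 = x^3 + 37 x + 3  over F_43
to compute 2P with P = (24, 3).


Doubling: s = (3 x1^2 + a) / (2 y1)
s = (3*24^2 + 37) / (2*3) mod 43 = 29
x3 = s^2 - 2 x1 mod 43 = 29^2 - 2*24 = 19
y3 = s (x1 - x3) - y1 mod 43 = 29 * (24 - 19) - 3 = 13

2P = (19, 13)


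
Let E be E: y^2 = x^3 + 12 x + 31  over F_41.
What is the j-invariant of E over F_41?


Delta = -16(4 a^3 + 27 b^2) mod 41 = 40
-1728 * (4 a)^3 = -1728 * (4*12)^3 mod 41 = 33
j = 33 * 40^(-1) mod 41 = 8

j = 8 (mod 41)


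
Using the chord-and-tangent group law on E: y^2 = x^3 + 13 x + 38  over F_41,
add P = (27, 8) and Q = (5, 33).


P != Q, so use the chord formula.
s = (y2 - y1) / (x2 - x1) = (25) / (19) mod 41 = 38
x3 = s^2 - x1 - x2 mod 41 = 38^2 - 27 - 5 = 18
y3 = s (x1 - x3) - y1 mod 41 = 38 * (27 - 18) - 8 = 6

P + Q = (18, 6)


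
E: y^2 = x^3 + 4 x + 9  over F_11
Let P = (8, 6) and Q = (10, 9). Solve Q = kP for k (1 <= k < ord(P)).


Enumerate multiples of P until we hit Q = (10, 9):
  1P = (8, 6)
  2P = (10, 9)
Match found at i = 2.

k = 2


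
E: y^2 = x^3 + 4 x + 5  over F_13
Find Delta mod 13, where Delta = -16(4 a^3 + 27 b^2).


4 a^3 + 27 b^2 = 4*4^3 + 27*5^2 = 256 + 675 = 931
Delta = -16 * (931) = -14896
Delta mod 13 = 2

Delta = 2 (mod 13)


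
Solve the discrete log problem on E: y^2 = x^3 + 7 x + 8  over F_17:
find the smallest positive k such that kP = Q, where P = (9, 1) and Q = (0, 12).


Enumerate multiples of P until we hit Q = (0, 12):
  1P = (9, 1)
  2P = (1, 13)
  3P = (5, 10)
  4P = (7, 3)
  5P = (2, 9)
  6P = (8, 10)
  7P = (13, 1)
  8P = (12, 16)
  9P = (4, 7)
  10P = (0, 12)
Match found at i = 10.

k = 10


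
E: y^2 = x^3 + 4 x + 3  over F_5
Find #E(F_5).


For each x in F_5, count y with y^2 = x^3 + 4 x + 3 mod 5:
  x = 2: RHS = 4, y in [2, 3]  -> 2 point(s)
Affine points: 2. Add the point at infinity: total = 3.

#E(F_5) = 3


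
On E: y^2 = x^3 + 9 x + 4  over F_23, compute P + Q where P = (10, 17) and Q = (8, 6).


P != Q, so use the chord formula.
s = (y2 - y1) / (x2 - x1) = (12) / (21) mod 23 = 17
x3 = s^2 - x1 - x2 mod 23 = 17^2 - 10 - 8 = 18
y3 = s (x1 - x3) - y1 mod 23 = 17 * (10 - 18) - 17 = 8

P + Q = (18, 8)


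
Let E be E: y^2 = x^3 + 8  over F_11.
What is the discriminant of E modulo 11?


4 a^3 + 27 b^2 = 4*0^3 + 27*8^2 = 0 + 1728 = 1728
Delta = -16 * (1728) = -27648
Delta mod 11 = 6

Delta = 6 (mod 11)


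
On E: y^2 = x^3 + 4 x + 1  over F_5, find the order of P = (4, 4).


Compute successive multiples of P until we hit O:
  1P = (4, 4)
  2P = (3, 0)
  3P = (4, 1)
  4P = O

ord(P) = 4


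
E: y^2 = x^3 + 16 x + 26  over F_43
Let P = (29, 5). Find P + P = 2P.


Doubling: s = (3 x1^2 + a) / (2 y1)
s = (3*29^2 + 16) / (2*5) mod 43 = 26
x3 = s^2 - 2 x1 mod 43 = 26^2 - 2*29 = 16
y3 = s (x1 - x3) - y1 mod 43 = 26 * (29 - 16) - 5 = 32

2P = (16, 32)


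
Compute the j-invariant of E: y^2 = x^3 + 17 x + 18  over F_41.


Delta = -16(4 a^3 + 27 b^2) mod 41 = 3
-1728 * (4 a)^3 = -1728 * (4*17)^3 mod 41 = 23
j = 23 * 3^(-1) mod 41 = 35

j = 35 (mod 41)


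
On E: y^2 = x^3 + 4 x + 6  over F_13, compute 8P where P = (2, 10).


k = 8 = 1000_2 (binary, LSB first: 0001)
Double-and-add from P = (2, 10):
  bit 0 = 0: acc unchanged = O
  bit 1 = 0: acc unchanged = O
  bit 2 = 0: acc unchanged = O
  bit 3 = 1: acc = O + (8, 2) = (8, 2)

8P = (8, 2)


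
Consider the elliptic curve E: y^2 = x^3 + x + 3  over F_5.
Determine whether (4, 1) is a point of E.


Check whether y^2 = x^3 + 1 x + 3 (mod 5) for (x, y) = (4, 1).
LHS: y^2 = 1^2 mod 5 = 1
RHS: x^3 + 1 x + 3 = 4^3 + 1*4 + 3 mod 5 = 1
LHS = RHS

Yes, on the curve


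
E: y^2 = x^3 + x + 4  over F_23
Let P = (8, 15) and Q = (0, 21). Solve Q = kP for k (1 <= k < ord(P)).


Enumerate multiples of P until we hit Q = (0, 21):
  1P = (8, 15)
  2P = (11, 14)
  3P = (22, 5)
  4P = (9, 12)
  5P = (15, 6)
  6P = (4, 16)
  7P = (1, 12)
  8P = (17, 14)
  9P = (0, 2)
  10P = (18, 9)
  11P = (13, 11)
  12P = (10, 5)
  13P = (7, 3)
  14P = (14, 5)
  15P = (14, 18)
  16P = (7, 20)
  17P = (10, 18)
  18P = (13, 12)
  19P = (18, 14)
  20P = (0, 21)
Match found at i = 20.

k = 20


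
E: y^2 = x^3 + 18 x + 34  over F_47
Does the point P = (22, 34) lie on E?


Check whether y^2 = x^3 + 18 x + 34 (mod 47) for (x, y) = (22, 34).
LHS: y^2 = 34^2 mod 47 = 28
RHS: x^3 + 18 x + 34 = 22^3 + 18*22 + 34 mod 47 = 33
LHS != RHS

No, not on the curve


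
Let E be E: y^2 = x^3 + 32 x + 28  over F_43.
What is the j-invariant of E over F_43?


Delta = -16(4 a^3 + 27 b^2) mod 43 = 24
-1728 * (4 a)^3 = -1728 * (4*32)^3 mod 43 = 8
j = 8 * 24^(-1) mod 43 = 29

j = 29 (mod 43)


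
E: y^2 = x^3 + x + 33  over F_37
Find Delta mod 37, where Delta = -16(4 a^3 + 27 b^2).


4 a^3 + 27 b^2 = 4*1^3 + 27*33^2 = 4 + 29403 = 29407
Delta = -16 * (29407) = -470512
Delta mod 37 = 17

Delta = 17 (mod 37)


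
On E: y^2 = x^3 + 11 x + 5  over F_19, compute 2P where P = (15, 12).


Doubling: s = (3 x1^2 + a) / (2 y1)
s = (3*15^2 + 11) / (2*12) mod 19 = 8
x3 = s^2 - 2 x1 mod 19 = 8^2 - 2*15 = 15
y3 = s (x1 - x3) - y1 mod 19 = 8 * (15 - 15) - 12 = 7

2P = (15, 7)


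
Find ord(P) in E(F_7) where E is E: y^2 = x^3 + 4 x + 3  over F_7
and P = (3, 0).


Compute successive multiples of P until we hit O:
  1P = (3, 0)
  2P = O

ord(P) = 2


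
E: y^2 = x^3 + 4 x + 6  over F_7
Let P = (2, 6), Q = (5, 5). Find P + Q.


P != Q, so use the chord formula.
s = (y2 - y1) / (x2 - x1) = (6) / (3) mod 7 = 2
x3 = s^2 - x1 - x2 mod 7 = 2^2 - 2 - 5 = 4
y3 = s (x1 - x3) - y1 mod 7 = 2 * (2 - 4) - 6 = 4

P + Q = (4, 4)


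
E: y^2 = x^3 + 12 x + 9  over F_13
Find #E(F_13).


For each x in F_13, count y with y^2 = x^3 + 12 x + 9 mod 13:
  x = 0: RHS = 9, y in [3, 10]  -> 2 point(s)
  x = 1: RHS = 9, y in [3, 10]  -> 2 point(s)
  x = 4: RHS = 4, y in [2, 11]  -> 2 point(s)
  x = 5: RHS = 12, y in [5, 8]  -> 2 point(s)
  x = 9: RHS = 1, y in [1, 12]  -> 2 point(s)
  x = 11: RHS = 3, y in [4, 9]  -> 2 point(s)
  x = 12: RHS = 9, y in [3, 10]  -> 2 point(s)
Affine points: 14. Add the point at infinity: total = 15.

#E(F_13) = 15


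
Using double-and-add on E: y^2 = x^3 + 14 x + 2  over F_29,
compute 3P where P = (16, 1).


k = 3 = 11_2 (binary, LSB first: 11)
Double-and-add from P = (16, 1):
  bit 0 = 1: acc = O + (16, 1) = (16, 1)
  bit 1 = 1: acc = (16, 1) + (19, 15) = (19, 14)

3P = (19, 14)


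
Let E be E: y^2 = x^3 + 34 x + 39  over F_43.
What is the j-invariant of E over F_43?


Delta = -16(4 a^3 + 27 b^2) mod 43 = 12
-1728 * (4 a)^3 = -1728 * (4*34)^3 mod 43 = 8
j = 8 * 12^(-1) mod 43 = 15

j = 15 (mod 43)


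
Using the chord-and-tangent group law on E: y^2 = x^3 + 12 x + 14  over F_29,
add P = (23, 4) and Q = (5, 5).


P != Q, so use the chord formula.
s = (y2 - y1) / (x2 - x1) = (1) / (11) mod 29 = 8
x3 = s^2 - x1 - x2 mod 29 = 8^2 - 23 - 5 = 7
y3 = s (x1 - x3) - y1 mod 29 = 8 * (23 - 7) - 4 = 8

P + Q = (7, 8)


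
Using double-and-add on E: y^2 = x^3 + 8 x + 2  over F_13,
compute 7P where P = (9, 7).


k = 7 = 111_2 (binary, LSB first: 111)
Double-and-add from P = (9, 7):
  bit 0 = 1: acc = O + (9, 7) = (9, 7)
  bit 1 = 1: acc = (9, 7) + (11, 11) = (10, 4)
  bit 2 = 1: acc = (10, 4) + (3, 1) = (10, 9)

7P = (10, 9)


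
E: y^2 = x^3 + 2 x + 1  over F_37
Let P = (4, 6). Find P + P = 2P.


Doubling: s = (3 x1^2 + a) / (2 y1)
s = (3*4^2 + 2) / (2*6) mod 37 = 35
x3 = s^2 - 2 x1 mod 37 = 35^2 - 2*4 = 33
y3 = s (x1 - x3) - y1 mod 37 = 35 * (4 - 33) - 6 = 15

2P = (33, 15)


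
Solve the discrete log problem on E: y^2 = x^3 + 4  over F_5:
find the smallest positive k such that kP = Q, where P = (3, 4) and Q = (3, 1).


Enumerate multiples of P until we hit Q = (3, 1):
  1P = (3, 4)
  2P = (0, 3)
  3P = (1, 0)
  4P = (0, 2)
  5P = (3, 1)
Match found at i = 5.

k = 5


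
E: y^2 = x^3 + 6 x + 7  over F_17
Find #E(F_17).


For each x in F_17, count y with y^2 = x^3 + 6 x + 7 mod 17:
  x = 3: RHS = 1, y in [1, 16]  -> 2 point(s)
  x = 5: RHS = 9, y in [3, 14]  -> 2 point(s)
  x = 6: RHS = 4, y in [2, 15]  -> 2 point(s)
  x = 7: RHS = 1, y in [1, 16]  -> 2 point(s)
  x = 9: RHS = 8, y in [5, 12]  -> 2 point(s)
  x = 10: RHS = 13, y in [8, 9]  -> 2 point(s)
  x = 13: RHS = 4, y in [2, 15]  -> 2 point(s)
  x = 14: RHS = 13, y in [8, 9]  -> 2 point(s)
  x = 15: RHS = 4, y in [2, 15]  -> 2 point(s)
  x = 16: RHS = 0, y in [0]  -> 1 point(s)
Affine points: 19. Add the point at infinity: total = 20.

#E(F_17) = 20


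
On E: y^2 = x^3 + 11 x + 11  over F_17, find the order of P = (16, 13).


Compute successive multiples of P until we hit O:
  1P = (16, 13)
  2P = (4, 0)
  3P = (16, 4)
  4P = O

ord(P) = 4


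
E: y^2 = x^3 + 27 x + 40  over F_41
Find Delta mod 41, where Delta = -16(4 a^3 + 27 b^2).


4 a^3 + 27 b^2 = 4*27^3 + 27*40^2 = 78732 + 43200 = 121932
Delta = -16 * (121932) = -1950912
Delta mod 41 = 32

Delta = 32 (mod 41)


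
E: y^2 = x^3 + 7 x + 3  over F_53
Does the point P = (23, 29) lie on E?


Check whether y^2 = x^3 + 7 x + 3 (mod 53) for (x, y) = (23, 29).
LHS: y^2 = 29^2 mod 53 = 46
RHS: x^3 + 7 x + 3 = 23^3 + 7*23 + 3 mod 53 = 35
LHS != RHS

No, not on the curve


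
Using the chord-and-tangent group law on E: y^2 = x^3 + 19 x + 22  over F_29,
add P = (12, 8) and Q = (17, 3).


P != Q, so use the chord formula.
s = (y2 - y1) / (x2 - x1) = (24) / (5) mod 29 = 28
x3 = s^2 - x1 - x2 mod 29 = 28^2 - 12 - 17 = 1
y3 = s (x1 - x3) - y1 mod 29 = 28 * (12 - 1) - 8 = 10

P + Q = (1, 10)


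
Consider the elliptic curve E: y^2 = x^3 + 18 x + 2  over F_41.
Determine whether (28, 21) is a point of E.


Check whether y^2 = x^3 + 18 x + 2 (mod 41) for (x, y) = (28, 21).
LHS: y^2 = 21^2 mod 41 = 31
RHS: x^3 + 18 x + 2 = 28^3 + 18*28 + 2 mod 41 = 31
LHS = RHS

Yes, on the curve


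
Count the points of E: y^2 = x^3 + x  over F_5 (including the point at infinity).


For each x in F_5, count y with y^2 = x^3 + 1 x + 0 mod 5:
  x = 0: RHS = 0, y in [0]  -> 1 point(s)
  x = 2: RHS = 0, y in [0]  -> 1 point(s)
  x = 3: RHS = 0, y in [0]  -> 1 point(s)
Affine points: 3. Add the point at infinity: total = 4.

#E(F_5) = 4


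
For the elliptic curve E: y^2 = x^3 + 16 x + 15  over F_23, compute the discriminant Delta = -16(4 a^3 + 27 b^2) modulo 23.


4 a^3 + 27 b^2 = 4*16^3 + 27*15^2 = 16384 + 6075 = 22459
Delta = -16 * (22459) = -359344
Delta mod 23 = 8

Delta = 8 (mod 23)


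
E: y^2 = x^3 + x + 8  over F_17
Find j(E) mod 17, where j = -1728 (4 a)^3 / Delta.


Delta = -16(4 a^3 + 27 b^2) mod 17 = 15
-1728 * (4 a)^3 = -1728 * (4*1)^3 mod 17 = 10
j = 10 * 15^(-1) mod 17 = 12

j = 12 (mod 17)


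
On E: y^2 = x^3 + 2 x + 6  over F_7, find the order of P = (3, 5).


Compute successive multiples of P until we hit O:
  1P = (3, 5)
  2P = (5, 6)
  3P = (1, 3)
  4P = (4, 1)
  5P = (2, 5)
  6P = (2, 2)
  7P = (4, 6)
  8P = (1, 4)
  ... (continuing to 11P)
  11P = O

ord(P) = 11


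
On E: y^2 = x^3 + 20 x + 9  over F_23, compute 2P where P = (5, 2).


Doubling: s = (3 x1^2 + a) / (2 y1)
s = (3*5^2 + 20) / (2*2) mod 23 = 18
x3 = s^2 - 2 x1 mod 23 = 18^2 - 2*5 = 15
y3 = s (x1 - x3) - y1 mod 23 = 18 * (5 - 15) - 2 = 2

2P = (15, 2)


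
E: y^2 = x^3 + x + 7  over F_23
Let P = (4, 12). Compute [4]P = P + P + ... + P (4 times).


k = 4 = 100_2 (binary, LSB first: 001)
Double-and-add from P = (4, 12):
  bit 0 = 0: acc unchanged = O
  bit 1 = 0: acc unchanged = O
  bit 2 = 1: acc = O + (1, 3) = (1, 3)

4P = (1, 3)


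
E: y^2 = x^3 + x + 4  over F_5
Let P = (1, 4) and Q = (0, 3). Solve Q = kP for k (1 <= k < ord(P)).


Enumerate multiples of P until we hit Q = (0, 3):
  1P = (1, 4)
  2P = (2, 3)
  3P = (3, 3)
  4P = (0, 3)
Match found at i = 4.

k = 4


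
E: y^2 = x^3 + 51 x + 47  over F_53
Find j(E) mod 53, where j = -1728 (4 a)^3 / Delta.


Delta = -16(4 a^3 + 27 b^2) mod 53 = 12
-1728 * (4 a)^3 = -1728 * (4*51)^3 mod 53 = 7
j = 7 * 12^(-1) mod 53 = 5

j = 5 (mod 53)


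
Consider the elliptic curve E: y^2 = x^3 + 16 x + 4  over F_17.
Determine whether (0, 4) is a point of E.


Check whether y^2 = x^3 + 16 x + 4 (mod 17) for (x, y) = (0, 4).
LHS: y^2 = 4^2 mod 17 = 16
RHS: x^3 + 16 x + 4 = 0^3 + 16*0 + 4 mod 17 = 4
LHS != RHS

No, not on the curve


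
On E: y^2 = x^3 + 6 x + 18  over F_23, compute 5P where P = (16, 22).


k = 5 = 101_2 (binary, LSB first: 101)
Double-and-add from P = (16, 22):
  bit 0 = 1: acc = O + (16, 22) = (16, 22)
  bit 1 = 0: acc unchanged = (16, 22)
  bit 2 = 1: acc = (16, 22) + (18, 22) = (12, 1)

5P = (12, 1)


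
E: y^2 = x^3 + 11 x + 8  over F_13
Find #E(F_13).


For each x in F_13, count y with y^2 = x^3 + 11 x + 8 mod 13:
  x = 2: RHS = 12, y in [5, 8]  -> 2 point(s)
  x = 3: RHS = 3, y in [4, 9]  -> 2 point(s)
  x = 4: RHS = 12, y in [5, 8]  -> 2 point(s)
  x = 6: RHS = 4, y in [2, 11]  -> 2 point(s)
  x = 7: RHS = 12, y in [5, 8]  -> 2 point(s)
  x = 8: RHS = 10, y in [6, 7]  -> 2 point(s)
  x = 9: RHS = 4, y in [2, 11]  -> 2 point(s)
  x = 10: RHS = 0, y in [0]  -> 1 point(s)
  x = 11: RHS = 4, y in [2, 11]  -> 2 point(s)
  x = 12: RHS = 9, y in [3, 10]  -> 2 point(s)
Affine points: 19. Add the point at infinity: total = 20.

#E(F_13) = 20


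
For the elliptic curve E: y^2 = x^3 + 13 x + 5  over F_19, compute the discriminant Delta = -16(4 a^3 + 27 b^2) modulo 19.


4 a^3 + 27 b^2 = 4*13^3 + 27*5^2 = 8788 + 675 = 9463
Delta = -16 * (9463) = -151408
Delta mod 19 = 3

Delta = 3 (mod 19)


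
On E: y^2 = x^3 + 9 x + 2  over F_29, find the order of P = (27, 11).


Compute successive multiples of P until we hit O:
  1P = (27, 11)
  2P = (13, 5)
  3P = (17, 14)
  4P = (8, 21)
  5P = (24, 21)
  6P = (2, 12)
  7P = (20, 27)
  8P = (18, 14)
  ... (continuing to 24P)
  24P = O

ord(P) = 24


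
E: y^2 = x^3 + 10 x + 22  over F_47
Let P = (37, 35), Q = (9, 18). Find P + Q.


P != Q, so use the chord formula.
s = (y2 - y1) / (x2 - x1) = (30) / (19) mod 47 = 9
x3 = s^2 - x1 - x2 mod 47 = 9^2 - 37 - 9 = 35
y3 = s (x1 - x3) - y1 mod 47 = 9 * (37 - 35) - 35 = 30

P + Q = (35, 30)


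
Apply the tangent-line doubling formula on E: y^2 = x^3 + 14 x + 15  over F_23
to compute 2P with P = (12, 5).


Doubling: s = (3 x1^2 + a) / (2 y1)
s = (3*12^2 + 14) / (2*5) mod 23 = 17
x3 = s^2 - 2 x1 mod 23 = 17^2 - 2*12 = 12
y3 = s (x1 - x3) - y1 mod 23 = 17 * (12 - 12) - 5 = 18

2P = (12, 18)
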